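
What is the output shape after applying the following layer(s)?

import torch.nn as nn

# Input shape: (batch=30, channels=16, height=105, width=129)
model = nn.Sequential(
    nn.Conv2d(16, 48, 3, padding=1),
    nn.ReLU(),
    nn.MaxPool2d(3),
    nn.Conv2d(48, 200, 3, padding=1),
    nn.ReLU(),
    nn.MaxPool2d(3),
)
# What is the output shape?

Input shape: (30, 16, 105, 129)
  -> after first Conv2d: (30, 48, 105, 129)
  -> after first MaxPool2d: (30, 48, 35, 43)
  -> after second Conv2d: (30, 200, 35, 43)
Output shape: (30, 200, 11, 14)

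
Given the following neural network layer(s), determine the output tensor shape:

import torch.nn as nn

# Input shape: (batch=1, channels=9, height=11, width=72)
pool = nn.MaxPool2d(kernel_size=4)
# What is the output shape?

Input shape: (1, 9, 11, 72)
Output shape: (1, 9, 2, 18)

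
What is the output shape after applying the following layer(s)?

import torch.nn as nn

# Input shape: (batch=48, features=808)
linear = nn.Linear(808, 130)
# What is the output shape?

Input shape: (48, 808)
Output shape: (48, 130)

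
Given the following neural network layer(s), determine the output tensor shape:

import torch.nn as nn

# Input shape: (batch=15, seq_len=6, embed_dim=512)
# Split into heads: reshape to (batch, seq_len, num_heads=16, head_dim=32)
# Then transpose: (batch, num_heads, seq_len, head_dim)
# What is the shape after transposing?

Input shape: (15, 6, 512)
  -> after reshape: (15, 6, 16, 32)
Output shape: (15, 16, 6, 32)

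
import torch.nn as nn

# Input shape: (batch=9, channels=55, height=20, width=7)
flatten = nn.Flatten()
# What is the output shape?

Input shape: (9, 55, 20, 7)
Output shape: (9, 7700)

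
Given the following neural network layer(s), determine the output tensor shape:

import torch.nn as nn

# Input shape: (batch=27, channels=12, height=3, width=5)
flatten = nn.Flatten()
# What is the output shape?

Input shape: (27, 12, 3, 5)
Output shape: (27, 180)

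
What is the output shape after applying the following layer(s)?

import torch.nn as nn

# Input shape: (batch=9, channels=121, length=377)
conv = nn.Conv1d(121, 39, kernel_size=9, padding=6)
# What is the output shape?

Input shape: (9, 121, 377)
Output shape: (9, 39, 381)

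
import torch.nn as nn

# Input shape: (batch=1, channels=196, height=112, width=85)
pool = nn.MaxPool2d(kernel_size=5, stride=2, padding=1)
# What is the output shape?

Input shape: (1, 196, 112, 85)
Output shape: (1, 196, 55, 42)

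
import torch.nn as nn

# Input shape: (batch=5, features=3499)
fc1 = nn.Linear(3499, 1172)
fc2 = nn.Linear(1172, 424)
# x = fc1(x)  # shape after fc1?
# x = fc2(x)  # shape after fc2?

Input shape: (5, 3499)
  -> after fc1: (5, 1172)
Output shape: (5, 424)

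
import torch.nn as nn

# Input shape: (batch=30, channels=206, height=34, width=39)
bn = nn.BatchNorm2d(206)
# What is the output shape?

Input shape: (30, 206, 34, 39)
Output shape: (30, 206, 34, 39)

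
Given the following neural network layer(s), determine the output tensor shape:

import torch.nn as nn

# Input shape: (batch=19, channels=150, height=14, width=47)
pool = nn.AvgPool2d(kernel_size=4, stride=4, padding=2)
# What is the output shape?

Input shape: (19, 150, 14, 47)
Output shape: (19, 150, 4, 12)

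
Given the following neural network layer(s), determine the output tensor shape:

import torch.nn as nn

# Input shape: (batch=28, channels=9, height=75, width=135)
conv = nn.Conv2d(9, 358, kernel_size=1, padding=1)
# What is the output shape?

Input shape: (28, 9, 75, 135)
Output shape: (28, 358, 77, 137)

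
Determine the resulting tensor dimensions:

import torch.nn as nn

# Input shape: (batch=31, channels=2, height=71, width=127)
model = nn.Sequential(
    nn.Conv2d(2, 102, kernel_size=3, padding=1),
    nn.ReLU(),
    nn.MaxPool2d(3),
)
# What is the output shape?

Input shape: (31, 2, 71, 127)
  -> after Conv2d: (31, 102, 71, 127)
  -> after ReLU: (31, 102, 71, 127)
Output shape: (31, 102, 23, 42)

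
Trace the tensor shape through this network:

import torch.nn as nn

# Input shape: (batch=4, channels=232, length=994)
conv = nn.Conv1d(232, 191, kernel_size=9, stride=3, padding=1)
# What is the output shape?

Input shape: (4, 232, 994)
Output shape: (4, 191, 330)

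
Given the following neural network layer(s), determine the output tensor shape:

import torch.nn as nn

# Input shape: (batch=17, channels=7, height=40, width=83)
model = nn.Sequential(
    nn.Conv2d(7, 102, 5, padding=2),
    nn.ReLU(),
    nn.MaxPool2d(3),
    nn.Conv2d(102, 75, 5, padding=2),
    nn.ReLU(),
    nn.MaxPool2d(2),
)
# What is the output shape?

Input shape: (17, 7, 40, 83)
  -> after first Conv2d: (17, 102, 40, 83)
  -> after first MaxPool2d: (17, 102, 13, 27)
  -> after second Conv2d: (17, 75, 13, 27)
Output shape: (17, 75, 6, 13)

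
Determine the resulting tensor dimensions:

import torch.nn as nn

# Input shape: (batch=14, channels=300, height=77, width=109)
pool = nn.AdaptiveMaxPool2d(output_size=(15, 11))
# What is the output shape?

Input shape: (14, 300, 77, 109)
Output shape: (14, 300, 15, 11)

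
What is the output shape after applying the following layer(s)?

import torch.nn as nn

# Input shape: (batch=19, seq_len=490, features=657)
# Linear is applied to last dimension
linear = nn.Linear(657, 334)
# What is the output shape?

Input shape: (19, 490, 657)
Output shape: (19, 490, 334)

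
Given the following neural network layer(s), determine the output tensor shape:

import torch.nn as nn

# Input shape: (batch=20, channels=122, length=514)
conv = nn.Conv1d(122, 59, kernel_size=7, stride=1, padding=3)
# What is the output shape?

Input shape: (20, 122, 514)
Output shape: (20, 59, 514)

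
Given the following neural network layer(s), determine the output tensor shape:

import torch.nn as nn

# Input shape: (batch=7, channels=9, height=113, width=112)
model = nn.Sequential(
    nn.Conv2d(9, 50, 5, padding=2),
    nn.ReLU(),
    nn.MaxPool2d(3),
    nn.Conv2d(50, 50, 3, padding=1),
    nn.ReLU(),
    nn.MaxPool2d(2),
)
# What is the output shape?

Input shape: (7, 9, 113, 112)
  -> after first Conv2d: (7, 50, 113, 112)
  -> after first MaxPool2d: (7, 50, 37, 37)
  -> after second Conv2d: (7, 50, 37, 37)
Output shape: (7, 50, 18, 18)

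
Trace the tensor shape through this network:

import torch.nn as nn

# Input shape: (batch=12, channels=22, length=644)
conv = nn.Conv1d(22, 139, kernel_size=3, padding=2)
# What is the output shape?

Input shape: (12, 22, 644)
Output shape: (12, 139, 646)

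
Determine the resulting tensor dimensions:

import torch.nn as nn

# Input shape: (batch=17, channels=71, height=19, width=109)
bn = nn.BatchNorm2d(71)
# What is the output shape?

Input shape: (17, 71, 19, 109)
Output shape: (17, 71, 19, 109)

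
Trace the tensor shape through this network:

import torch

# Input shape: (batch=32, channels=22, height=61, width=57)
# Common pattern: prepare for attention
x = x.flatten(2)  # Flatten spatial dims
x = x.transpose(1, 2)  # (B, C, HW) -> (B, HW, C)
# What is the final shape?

Input shape: (32, 22, 61, 57)
  -> after flatten(2): (32, 22, 3477)
Output shape: (32, 3477, 22)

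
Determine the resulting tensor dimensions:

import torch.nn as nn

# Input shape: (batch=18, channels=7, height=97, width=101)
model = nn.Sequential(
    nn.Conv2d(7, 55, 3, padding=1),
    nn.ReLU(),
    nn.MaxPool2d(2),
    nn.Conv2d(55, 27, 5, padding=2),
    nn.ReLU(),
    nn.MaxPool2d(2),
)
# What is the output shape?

Input shape: (18, 7, 97, 101)
  -> after first Conv2d: (18, 55, 97, 101)
  -> after first MaxPool2d: (18, 55, 48, 50)
  -> after second Conv2d: (18, 27, 48, 50)
Output shape: (18, 27, 24, 25)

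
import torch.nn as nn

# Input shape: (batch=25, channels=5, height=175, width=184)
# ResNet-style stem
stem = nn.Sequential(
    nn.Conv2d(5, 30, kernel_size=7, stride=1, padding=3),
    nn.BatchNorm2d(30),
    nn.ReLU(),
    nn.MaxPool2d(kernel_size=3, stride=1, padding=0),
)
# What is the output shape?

Input shape: (25, 5, 175, 184)
  -> after Conv2d 7x7 stride=1: (25, 30, 175, 184)
Output shape: (25, 30, 173, 182)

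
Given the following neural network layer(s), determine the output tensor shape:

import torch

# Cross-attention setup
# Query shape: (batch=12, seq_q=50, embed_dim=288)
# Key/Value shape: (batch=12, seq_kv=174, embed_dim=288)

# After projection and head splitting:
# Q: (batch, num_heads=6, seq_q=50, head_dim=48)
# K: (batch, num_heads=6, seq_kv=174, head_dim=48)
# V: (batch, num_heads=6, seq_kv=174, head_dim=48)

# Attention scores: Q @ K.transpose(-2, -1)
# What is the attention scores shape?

Input shape: (12, 50, 288)
Output shape: (12, 6, 50, 174)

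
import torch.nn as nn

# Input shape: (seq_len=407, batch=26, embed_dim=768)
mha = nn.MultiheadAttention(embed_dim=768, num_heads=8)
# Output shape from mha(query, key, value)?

Input shape: (407, 26, 768)
Output shape: (407, 26, 768)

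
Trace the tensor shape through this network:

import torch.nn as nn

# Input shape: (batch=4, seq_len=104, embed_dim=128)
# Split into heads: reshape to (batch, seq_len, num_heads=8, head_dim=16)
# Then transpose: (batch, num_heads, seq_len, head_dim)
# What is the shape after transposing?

Input shape: (4, 104, 128)
  -> after reshape: (4, 104, 8, 16)
Output shape: (4, 8, 104, 16)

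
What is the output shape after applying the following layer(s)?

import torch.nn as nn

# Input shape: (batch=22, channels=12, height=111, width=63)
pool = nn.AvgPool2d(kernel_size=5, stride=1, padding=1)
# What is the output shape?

Input shape: (22, 12, 111, 63)
Output shape: (22, 12, 109, 61)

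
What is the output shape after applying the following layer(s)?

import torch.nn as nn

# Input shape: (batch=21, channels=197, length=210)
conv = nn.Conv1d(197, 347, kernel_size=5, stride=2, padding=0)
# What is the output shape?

Input shape: (21, 197, 210)
Output shape: (21, 347, 103)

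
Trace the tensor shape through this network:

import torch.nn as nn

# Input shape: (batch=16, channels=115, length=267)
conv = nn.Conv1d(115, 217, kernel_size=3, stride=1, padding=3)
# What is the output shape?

Input shape: (16, 115, 267)
Output shape: (16, 217, 271)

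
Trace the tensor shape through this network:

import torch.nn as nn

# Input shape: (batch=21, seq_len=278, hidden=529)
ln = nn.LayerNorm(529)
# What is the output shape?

Input shape: (21, 278, 529)
Output shape: (21, 278, 529)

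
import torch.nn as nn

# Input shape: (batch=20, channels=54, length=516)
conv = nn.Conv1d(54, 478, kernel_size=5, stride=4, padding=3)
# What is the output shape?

Input shape: (20, 54, 516)
Output shape: (20, 478, 130)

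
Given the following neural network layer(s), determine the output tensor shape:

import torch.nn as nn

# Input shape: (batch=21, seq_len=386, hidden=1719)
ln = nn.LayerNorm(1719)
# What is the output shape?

Input shape: (21, 386, 1719)
Output shape: (21, 386, 1719)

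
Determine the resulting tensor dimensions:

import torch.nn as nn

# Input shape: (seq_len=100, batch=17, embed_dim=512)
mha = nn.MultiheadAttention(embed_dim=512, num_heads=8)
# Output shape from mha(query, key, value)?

Input shape: (100, 17, 512)
Output shape: (100, 17, 512)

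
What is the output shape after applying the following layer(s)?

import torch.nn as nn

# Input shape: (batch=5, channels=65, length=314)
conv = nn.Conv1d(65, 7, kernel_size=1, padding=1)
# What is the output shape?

Input shape: (5, 65, 314)
Output shape: (5, 7, 316)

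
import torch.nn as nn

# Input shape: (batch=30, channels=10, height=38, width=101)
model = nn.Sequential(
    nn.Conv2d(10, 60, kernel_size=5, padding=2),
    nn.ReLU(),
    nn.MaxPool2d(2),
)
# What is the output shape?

Input shape: (30, 10, 38, 101)
  -> after Conv2d: (30, 60, 38, 101)
  -> after ReLU: (30, 60, 38, 101)
Output shape: (30, 60, 19, 50)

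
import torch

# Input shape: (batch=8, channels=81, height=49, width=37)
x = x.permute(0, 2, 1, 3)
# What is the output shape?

Input shape: (8, 81, 49, 37)
Output shape: (8, 49, 81, 37)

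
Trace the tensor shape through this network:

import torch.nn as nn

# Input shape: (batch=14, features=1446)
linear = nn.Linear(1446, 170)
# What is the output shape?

Input shape: (14, 1446)
Output shape: (14, 170)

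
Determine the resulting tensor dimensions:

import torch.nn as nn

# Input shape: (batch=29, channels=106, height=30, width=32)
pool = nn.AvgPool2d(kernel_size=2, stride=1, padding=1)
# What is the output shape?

Input shape: (29, 106, 30, 32)
Output shape: (29, 106, 31, 33)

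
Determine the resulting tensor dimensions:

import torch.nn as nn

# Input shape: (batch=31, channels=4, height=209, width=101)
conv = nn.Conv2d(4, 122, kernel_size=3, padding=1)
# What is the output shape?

Input shape: (31, 4, 209, 101)
Output shape: (31, 122, 209, 101)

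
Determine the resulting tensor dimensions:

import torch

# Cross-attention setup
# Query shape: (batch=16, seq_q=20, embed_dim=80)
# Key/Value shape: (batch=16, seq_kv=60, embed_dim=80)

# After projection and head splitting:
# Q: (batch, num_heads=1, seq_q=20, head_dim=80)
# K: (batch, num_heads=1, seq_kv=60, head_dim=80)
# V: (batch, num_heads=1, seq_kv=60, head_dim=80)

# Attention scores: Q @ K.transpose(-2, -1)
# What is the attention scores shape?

Input shape: (16, 20, 80)
Output shape: (16, 1, 20, 60)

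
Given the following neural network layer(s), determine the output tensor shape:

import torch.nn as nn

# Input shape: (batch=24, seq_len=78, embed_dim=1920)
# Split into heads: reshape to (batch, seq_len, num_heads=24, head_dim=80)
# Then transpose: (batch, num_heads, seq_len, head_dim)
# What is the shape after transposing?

Input shape: (24, 78, 1920)
  -> after reshape: (24, 78, 24, 80)
Output shape: (24, 24, 78, 80)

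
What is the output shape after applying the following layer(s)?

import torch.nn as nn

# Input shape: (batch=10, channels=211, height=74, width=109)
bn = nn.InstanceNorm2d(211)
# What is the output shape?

Input shape: (10, 211, 74, 109)
Output shape: (10, 211, 74, 109)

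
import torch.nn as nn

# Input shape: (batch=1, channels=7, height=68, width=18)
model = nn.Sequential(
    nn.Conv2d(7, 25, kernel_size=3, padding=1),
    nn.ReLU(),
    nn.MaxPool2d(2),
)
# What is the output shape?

Input shape: (1, 7, 68, 18)
  -> after Conv2d: (1, 25, 68, 18)
  -> after ReLU: (1, 25, 68, 18)
Output shape: (1, 25, 34, 9)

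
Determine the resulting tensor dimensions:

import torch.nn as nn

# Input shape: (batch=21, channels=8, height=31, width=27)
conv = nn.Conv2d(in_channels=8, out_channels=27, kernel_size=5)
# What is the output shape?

Input shape: (21, 8, 31, 27)
Output shape: (21, 27, 27, 23)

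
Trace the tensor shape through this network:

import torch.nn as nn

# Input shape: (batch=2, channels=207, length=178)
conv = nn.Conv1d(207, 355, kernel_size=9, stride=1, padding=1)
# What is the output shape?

Input shape: (2, 207, 178)
Output shape: (2, 355, 172)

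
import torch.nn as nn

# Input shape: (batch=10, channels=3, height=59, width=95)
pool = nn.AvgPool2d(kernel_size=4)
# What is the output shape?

Input shape: (10, 3, 59, 95)
Output shape: (10, 3, 14, 23)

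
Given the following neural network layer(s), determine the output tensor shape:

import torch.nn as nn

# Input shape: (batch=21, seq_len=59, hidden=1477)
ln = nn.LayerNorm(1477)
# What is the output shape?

Input shape: (21, 59, 1477)
Output shape: (21, 59, 1477)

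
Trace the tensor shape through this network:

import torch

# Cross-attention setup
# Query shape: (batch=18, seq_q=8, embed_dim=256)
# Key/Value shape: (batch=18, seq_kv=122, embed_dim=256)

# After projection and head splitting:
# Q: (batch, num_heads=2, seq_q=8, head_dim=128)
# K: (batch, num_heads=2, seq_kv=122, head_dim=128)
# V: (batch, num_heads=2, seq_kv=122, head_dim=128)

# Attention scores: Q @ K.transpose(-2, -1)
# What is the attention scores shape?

Input shape: (18, 8, 256)
Output shape: (18, 2, 8, 122)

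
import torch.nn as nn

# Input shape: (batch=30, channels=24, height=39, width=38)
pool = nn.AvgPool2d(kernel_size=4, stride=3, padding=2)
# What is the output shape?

Input shape: (30, 24, 39, 38)
Output shape: (30, 24, 14, 13)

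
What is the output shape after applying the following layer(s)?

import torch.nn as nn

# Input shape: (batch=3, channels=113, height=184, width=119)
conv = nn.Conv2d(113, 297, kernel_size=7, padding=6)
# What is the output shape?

Input shape: (3, 113, 184, 119)
Output shape: (3, 297, 190, 125)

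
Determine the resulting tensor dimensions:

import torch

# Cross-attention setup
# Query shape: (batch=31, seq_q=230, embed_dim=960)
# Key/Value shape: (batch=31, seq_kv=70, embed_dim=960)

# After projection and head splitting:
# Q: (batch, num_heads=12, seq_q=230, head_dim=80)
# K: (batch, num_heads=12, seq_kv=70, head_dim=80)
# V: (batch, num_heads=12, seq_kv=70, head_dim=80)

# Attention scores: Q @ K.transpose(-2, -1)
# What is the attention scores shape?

Input shape: (31, 230, 960)
Output shape: (31, 12, 230, 70)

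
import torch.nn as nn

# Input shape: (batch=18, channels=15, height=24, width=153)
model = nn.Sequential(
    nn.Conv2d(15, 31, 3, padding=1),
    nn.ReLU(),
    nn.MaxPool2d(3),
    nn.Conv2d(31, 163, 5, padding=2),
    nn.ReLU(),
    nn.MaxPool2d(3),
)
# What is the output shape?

Input shape: (18, 15, 24, 153)
  -> after first Conv2d: (18, 31, 24, 153)
  -> after first MaxPool2d: (18, 31, 8, 51)
  -> after second Conv2d: (18, 163, 8, 51)
Output shape: (18, 163, 2, 17)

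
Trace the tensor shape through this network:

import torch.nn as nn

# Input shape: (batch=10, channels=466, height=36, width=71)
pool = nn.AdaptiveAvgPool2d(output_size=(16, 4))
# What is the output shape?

Input shape: (10, 466, 36, 71)
Output shape: (10, 466, 16, 4)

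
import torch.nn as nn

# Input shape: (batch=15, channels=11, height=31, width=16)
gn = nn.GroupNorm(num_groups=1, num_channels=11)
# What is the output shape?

Input shape: (15, 11, 31, 16)
Output shape: (15, 11, 31, 16)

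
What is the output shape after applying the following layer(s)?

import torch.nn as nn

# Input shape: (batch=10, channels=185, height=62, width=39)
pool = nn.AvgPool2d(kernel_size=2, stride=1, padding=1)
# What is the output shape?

Input shape: (10, 185, 62, 39)
Output shape: (10, 185, 63, 40)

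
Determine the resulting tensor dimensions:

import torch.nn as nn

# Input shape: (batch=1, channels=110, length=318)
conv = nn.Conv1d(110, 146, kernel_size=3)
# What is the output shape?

Input shape: (1, 110, 318)
Output shape: (1, 146, 316)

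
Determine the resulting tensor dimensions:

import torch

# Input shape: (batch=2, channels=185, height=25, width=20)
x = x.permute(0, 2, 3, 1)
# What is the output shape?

Input shape: (2, 185, 25, 20)
Output shape: (2, 25, 20, 185)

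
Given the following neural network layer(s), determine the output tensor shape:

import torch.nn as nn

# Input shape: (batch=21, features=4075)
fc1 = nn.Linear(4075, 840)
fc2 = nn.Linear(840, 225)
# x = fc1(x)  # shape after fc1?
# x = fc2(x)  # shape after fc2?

Input shape: (21, 4075)
  -> after fc1: (21, 840)
Output shape: (21, 225)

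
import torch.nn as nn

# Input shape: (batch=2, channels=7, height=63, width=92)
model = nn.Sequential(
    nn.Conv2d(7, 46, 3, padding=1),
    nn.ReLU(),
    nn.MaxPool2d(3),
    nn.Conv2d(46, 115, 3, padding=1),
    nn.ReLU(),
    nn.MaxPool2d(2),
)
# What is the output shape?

Input shape: (2, 7, 63, 92)
  -> after first Conv2d: (2, 46, 63, 92)
  -> after first MaxPool2d: (2, 46, 21, 30)
  -> after second Conv2d: (2, 115, 21, 30)
Output shape: (2, 115, 10, 15)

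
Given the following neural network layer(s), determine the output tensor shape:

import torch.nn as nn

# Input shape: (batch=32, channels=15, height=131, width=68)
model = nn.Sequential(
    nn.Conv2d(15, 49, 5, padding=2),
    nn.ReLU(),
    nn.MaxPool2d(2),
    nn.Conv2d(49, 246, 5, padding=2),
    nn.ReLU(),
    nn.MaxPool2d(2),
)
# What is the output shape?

Input shape: (32, 15, 131, 68)
  -> after first Conv2d: (32, 49, 131, 68)
  -> after first MaxPool2d: (32, 49, 65, 34)
  -> after second Conv2d: (32, 246, 65, 34)
Output shape: (32, 246, 32, 17)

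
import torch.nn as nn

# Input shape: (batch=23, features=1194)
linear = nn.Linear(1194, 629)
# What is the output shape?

Input shape: (23, 1194)
Output shape: (23, 629)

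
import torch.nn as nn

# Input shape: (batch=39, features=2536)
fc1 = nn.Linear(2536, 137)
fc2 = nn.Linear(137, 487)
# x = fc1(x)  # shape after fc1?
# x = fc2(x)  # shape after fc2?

Input shape: (39, 2536)
  -> after fc1: (39, 137)
Output shape: (39, 487)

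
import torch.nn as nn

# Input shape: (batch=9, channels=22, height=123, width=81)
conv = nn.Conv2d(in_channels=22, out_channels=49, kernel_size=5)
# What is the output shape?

Input shape: (9, 22, 123, 81)
Output shape: (9, 49, 119, 77)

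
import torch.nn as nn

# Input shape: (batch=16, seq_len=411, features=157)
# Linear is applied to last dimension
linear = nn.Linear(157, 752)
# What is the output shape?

Input shape: (16, 411, 157)
Output shape: (16, 411, 752)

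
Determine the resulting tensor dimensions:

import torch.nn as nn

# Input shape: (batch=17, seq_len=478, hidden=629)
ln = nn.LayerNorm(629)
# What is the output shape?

Input shape: (17, 478, 629)
Output shape: (17, 478, 629)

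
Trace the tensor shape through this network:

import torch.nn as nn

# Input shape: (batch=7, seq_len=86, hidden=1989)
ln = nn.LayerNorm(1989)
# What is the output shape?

Input shape: (7, 86, 1989)
Output shape: (7, 86, 1989)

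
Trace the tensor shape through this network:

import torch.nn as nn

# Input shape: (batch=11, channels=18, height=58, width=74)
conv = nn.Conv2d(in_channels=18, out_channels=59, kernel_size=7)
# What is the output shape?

Input shape: (11, 18, 58, 74)
Output shape: (11, 59, 52, 68)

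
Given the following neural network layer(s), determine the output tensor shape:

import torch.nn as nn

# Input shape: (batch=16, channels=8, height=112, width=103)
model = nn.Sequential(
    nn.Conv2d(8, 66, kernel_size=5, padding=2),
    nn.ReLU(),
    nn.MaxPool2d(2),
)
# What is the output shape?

Input shape: (16, 8, 112, 103)
  -> after Conv2d: (16, 66, 112, 103)
  -> after ReLU: (16, 66, 112, 103)
Output shape: (16, 66, 56, 51)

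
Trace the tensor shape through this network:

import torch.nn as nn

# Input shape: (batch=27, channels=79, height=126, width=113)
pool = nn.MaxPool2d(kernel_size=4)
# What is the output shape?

Input shape: (27, 79, 126, 113)
Output shape: (27, 79, 31, 28)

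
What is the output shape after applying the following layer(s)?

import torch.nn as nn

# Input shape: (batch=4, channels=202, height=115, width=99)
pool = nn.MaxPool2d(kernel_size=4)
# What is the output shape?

Input shape: (4, 202, 115, 99)
Output shape: (4, 202, 28, 24)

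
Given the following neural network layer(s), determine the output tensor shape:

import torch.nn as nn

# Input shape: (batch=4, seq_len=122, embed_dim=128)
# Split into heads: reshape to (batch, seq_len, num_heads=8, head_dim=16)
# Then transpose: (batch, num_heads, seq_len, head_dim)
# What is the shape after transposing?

Input shape: (4, 122, 128)
  -> after reshape: (4, 122, 8, 16)
Output shape: (4, 8, 122, 16)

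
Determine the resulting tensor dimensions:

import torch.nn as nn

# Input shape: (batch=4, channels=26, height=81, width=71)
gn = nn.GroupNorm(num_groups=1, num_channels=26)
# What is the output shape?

Input shape: (4, 26, 81, 71)
Output shape: (4, 26, 81, 71)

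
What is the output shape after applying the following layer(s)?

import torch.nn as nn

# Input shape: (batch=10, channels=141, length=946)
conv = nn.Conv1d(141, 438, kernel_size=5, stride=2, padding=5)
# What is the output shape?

Input shape: (10, 141, 946)
Output shape: (10, 438, 476)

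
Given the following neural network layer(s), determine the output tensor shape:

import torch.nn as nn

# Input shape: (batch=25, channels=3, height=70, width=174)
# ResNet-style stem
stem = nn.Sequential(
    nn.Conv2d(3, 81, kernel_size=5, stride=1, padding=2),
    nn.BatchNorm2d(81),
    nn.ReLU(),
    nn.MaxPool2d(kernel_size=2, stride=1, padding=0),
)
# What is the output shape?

Input shape: (25, 3, 70, 174)
  -> after Conv2d 5x5 stride=1: (25, 81, 70, 174)
Output shape: (25, 81, 69, 173)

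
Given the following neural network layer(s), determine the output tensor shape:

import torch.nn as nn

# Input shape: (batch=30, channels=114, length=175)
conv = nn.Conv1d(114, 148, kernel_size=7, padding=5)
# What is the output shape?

Input shape: (30, 114, 175)
Output shape: (30, 148, 179)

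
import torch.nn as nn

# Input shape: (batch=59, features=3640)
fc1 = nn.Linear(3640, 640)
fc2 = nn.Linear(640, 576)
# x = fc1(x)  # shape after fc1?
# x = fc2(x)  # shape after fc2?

Input shape: (59, 3640)
  -> after fc1: (59, 640)
Output shape: (59, 576)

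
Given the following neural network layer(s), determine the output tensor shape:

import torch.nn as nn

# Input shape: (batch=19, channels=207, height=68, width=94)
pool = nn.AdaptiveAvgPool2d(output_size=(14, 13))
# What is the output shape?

Input shape: (19, 207, 68, 94)
Output shape: (19, 207, 14, 13)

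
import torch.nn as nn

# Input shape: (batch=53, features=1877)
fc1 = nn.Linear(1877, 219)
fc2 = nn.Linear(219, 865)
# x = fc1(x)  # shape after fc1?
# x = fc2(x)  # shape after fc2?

Input shape: (53, 1877)
  -> after fc1: (53, 219)
Output shape: (53, 865)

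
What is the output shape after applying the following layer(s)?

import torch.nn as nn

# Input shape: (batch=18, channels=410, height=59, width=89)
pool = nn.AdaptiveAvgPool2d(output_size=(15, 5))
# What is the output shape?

Input shape: (18, 410, 59, 89)
Output shape: (18, 410, 15, 5)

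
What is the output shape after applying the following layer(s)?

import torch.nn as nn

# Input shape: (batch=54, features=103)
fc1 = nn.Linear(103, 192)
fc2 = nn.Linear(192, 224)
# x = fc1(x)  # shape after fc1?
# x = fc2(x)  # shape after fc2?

Input shape: (54, 103)
  -> after fc1: (54, 192)
Output shape: (54, 224)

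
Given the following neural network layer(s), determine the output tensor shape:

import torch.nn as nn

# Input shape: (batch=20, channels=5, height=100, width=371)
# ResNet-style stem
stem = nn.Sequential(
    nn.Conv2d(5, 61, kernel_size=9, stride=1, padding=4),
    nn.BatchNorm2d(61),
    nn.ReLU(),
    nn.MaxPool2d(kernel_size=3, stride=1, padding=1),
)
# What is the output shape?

Input shape: (20, 5, 100, 371)
  -> after Conv2d 9x9 stride=1: (20, 61, 100, 371)
Output shape: (20, 61, 100, 371)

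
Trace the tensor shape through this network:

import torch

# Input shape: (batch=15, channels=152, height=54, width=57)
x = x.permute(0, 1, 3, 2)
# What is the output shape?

Input shape: (15, 152, 54, 57)
Output shape: (15, 152, 57, 54)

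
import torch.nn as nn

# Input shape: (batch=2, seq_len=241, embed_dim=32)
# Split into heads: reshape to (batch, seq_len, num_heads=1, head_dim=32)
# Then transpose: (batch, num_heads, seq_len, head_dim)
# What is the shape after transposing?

Input shape: (2, 241, 32)
  -> after reshape: (2, 241, 1, 32)
Output shape: (2, 1, 241, 32)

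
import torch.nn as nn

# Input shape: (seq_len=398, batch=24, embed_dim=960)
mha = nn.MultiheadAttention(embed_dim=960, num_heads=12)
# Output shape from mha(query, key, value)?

Input shape: (398, 24, 960)
Output shape: (398, 24, 960)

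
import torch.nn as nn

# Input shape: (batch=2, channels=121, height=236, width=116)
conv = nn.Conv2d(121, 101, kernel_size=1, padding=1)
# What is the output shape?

Input shape: (2, 121, 236, 116)
Output shape: (2, 101, 238, 118)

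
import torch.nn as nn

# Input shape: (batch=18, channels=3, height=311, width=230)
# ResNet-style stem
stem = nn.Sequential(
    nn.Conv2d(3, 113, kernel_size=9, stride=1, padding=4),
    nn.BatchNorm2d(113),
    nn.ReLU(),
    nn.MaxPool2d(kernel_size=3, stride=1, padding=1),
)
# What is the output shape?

Input shape: (18, 3, 311, 230)
  -> after Conv2d 9x9 stride=1: (18, 113, 311, 230)
Output shape: (18, 113, 311, 230)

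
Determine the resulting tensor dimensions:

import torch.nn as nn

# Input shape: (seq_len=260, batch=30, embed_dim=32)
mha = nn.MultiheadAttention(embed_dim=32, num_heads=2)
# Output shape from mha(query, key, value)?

Input shape: (260, 30, 32)
Output shape: (260, 30, 32)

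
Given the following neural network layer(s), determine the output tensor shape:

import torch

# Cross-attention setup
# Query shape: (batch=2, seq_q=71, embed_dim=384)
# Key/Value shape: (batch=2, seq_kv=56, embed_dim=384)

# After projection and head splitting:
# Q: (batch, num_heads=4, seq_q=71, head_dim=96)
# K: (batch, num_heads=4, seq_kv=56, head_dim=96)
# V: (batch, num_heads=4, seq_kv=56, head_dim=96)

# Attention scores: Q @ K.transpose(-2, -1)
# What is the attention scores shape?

Input shape: (2, 71, 384)
Output shape: (2, 4, 71, 56)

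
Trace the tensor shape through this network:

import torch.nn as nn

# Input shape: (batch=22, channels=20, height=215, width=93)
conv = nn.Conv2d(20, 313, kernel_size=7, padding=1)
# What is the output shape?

Input shape: (22, 20, 215, 93)
Output shape: (22, 313, 211, 89)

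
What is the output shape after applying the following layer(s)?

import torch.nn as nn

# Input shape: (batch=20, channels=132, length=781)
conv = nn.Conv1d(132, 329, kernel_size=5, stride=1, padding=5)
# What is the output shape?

Input shape: (20, 132, 781)
Output shape: (20, 329, 787)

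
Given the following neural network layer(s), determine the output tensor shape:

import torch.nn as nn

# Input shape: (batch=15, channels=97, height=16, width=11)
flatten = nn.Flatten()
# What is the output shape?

Input shape: (15, 97, 16, 11)
Output shape: (15, 17072)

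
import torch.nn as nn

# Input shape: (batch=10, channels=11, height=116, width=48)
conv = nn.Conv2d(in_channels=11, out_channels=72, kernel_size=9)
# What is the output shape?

Input shape: (10, 11, 116, 48)
Output shape: (10, 72, 108, 40)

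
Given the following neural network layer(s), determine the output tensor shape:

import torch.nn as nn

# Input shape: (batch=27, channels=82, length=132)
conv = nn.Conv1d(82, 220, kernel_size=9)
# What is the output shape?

Input shape: (27, 82, 132)
Output shape: (27, 220, 124)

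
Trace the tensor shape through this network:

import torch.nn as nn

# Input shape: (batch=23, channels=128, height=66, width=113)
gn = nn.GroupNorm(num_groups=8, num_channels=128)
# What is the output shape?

Input shape: (23, 128, 66, 113)
Output shape: (23, 128, 66, 113)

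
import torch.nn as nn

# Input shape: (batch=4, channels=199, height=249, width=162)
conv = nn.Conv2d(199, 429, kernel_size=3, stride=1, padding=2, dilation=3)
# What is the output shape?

Input shape: (4, 199, 249, 162)
Output shape: (4, 429, 247, 160)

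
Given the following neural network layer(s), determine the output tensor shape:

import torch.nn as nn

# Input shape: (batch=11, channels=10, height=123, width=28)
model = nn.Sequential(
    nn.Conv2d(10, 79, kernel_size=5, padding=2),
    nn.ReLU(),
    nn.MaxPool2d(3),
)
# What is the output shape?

Input shape: (11, 10, 123, 28)
  -> after Conv2d: (11, 79, 123, 28)
  -> after ReLU: (11, 79, 123, 28)
Output shape: (11, 79, 41, 9)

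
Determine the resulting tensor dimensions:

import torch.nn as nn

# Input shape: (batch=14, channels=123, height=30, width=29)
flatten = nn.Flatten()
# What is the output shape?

Input shape: (14, 123, 30, 29)
Output shape: (14, 107010)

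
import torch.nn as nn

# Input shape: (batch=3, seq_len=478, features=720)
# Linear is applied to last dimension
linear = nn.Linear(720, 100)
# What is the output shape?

Input shape: (3, 478, 720)
Output shape: (3, 478, 100)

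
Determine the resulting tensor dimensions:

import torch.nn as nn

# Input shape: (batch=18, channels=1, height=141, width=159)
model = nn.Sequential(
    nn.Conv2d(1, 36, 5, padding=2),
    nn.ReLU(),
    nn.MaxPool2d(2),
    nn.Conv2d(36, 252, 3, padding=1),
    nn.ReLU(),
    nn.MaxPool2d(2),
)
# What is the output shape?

Input shape: (18, 1, 141, 159)
  -> after first Conv2d: (18, 36, 141, 159)
  -> after first MaxPool2d: (18, 36, 70, 79)
  -> after second Conv2d: (18, 252, 70, 79)
Output shape: (18, 252, 35, 39)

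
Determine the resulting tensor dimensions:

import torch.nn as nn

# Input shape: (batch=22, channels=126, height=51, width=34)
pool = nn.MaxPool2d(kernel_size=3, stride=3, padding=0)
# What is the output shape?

Input shape: (22, 126, 51, 34)
Output shape: (22, 126, 17, 11)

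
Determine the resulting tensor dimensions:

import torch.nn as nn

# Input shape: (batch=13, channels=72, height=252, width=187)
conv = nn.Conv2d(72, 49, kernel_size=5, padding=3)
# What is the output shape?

Input shape: (13, 72, 252, 187)
Output shape: (13, 49, 254, 189)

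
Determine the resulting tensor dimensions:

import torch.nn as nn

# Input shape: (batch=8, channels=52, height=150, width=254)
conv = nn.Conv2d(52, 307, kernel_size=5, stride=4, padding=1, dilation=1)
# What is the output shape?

Input shape: (8, 52, 150, 254)
Output shape: (8, 307, 37, 63)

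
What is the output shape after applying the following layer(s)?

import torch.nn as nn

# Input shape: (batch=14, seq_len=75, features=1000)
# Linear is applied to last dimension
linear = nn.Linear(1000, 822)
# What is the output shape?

Input shape: (14, 75, 1000)
Output shape: (14, 75, 822)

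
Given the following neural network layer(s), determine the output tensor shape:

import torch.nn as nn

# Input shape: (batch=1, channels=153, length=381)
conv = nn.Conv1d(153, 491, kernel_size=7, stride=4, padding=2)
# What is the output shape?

Input shape: (1, 153, 381)
Output shape: (1, 491, 95)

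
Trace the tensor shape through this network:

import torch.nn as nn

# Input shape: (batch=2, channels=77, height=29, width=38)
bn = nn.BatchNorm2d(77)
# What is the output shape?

Input shape: (2, 77, 29, 38)
Output shape: (2, 77, 29, 38)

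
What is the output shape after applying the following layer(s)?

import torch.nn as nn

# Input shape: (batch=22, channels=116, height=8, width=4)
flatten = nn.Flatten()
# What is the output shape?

Input shape: (22, 116, 8, 4)
Output shape: (22, 3712)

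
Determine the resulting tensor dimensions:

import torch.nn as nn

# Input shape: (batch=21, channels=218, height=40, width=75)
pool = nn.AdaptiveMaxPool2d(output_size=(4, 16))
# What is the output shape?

Input shape: (21, 218, 40, 75)
Output shape: (21, 218, 4, 16)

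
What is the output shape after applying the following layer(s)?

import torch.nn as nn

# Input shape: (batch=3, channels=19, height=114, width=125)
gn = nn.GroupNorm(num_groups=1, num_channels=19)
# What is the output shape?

Input shape: (3, 19, 114, 125)
Output shape: (3, 19, 114, 125)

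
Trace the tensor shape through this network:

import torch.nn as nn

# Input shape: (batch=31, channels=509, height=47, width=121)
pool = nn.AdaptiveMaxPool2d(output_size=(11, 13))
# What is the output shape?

Input shape: (31, 509, 47, 121)
Output shape: (31, 509, 11, 13)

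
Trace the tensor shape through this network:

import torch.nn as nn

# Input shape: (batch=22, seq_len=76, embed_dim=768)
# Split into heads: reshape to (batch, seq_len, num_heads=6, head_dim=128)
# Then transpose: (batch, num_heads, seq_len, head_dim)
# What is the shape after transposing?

Input shape: (22, 76, 768)
  -> after reshape: (22, 76, 6, 128)
Output shape: (22, 6, 76, 128)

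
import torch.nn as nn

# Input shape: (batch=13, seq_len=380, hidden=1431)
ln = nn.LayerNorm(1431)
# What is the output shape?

Input shape: (13, 380, 1431)
Output shape: (13, 380, 1431)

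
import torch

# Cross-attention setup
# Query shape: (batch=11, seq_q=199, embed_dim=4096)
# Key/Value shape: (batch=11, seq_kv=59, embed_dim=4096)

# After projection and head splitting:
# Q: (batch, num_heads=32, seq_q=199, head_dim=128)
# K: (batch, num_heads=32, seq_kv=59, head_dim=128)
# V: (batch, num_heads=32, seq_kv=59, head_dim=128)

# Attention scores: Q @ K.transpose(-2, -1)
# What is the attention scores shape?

Input shape: (11, 199, 4096)
Output shape: (11, 32, 199, 59)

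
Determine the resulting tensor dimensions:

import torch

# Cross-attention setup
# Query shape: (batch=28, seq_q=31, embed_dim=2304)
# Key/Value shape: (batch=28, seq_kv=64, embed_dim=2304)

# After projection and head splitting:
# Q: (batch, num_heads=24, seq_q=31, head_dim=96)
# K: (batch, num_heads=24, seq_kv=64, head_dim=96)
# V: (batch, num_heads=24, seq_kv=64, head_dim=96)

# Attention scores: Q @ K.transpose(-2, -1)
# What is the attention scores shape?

Input shape: (28, 31, 2304)
Output shape: (28, 24, 31, 64)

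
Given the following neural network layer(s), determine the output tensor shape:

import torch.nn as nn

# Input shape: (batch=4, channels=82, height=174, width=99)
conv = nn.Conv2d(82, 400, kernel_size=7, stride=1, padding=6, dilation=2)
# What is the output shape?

Input shape: (4, 82, 174, 99)
Output shape: (4, 400, 174, 99)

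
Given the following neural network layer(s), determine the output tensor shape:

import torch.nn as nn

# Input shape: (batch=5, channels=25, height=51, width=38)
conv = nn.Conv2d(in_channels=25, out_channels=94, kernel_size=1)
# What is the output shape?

Input shape: (5, 25, 51, 38)
Output shape: (5, 94, 51, 38)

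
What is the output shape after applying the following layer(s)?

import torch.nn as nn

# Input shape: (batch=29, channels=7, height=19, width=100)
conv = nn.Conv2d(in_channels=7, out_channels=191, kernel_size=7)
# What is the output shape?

Input shape: (29, 7, 19, 100)
Output shape: (29, 191, 13, 94)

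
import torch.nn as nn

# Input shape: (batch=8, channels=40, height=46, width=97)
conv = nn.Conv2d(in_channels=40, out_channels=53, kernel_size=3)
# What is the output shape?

Input shape: (8, 40, 46, 97)
Output shape: (8, 53, 44, 95)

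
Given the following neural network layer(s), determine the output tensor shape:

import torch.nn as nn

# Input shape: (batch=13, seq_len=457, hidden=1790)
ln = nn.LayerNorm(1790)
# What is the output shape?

Input shape: (13, 457, 1790)
Output shape: (13, 457, 1790)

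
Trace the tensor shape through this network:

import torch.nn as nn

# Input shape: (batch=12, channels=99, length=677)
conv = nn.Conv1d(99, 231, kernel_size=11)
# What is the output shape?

Input shape: (12, 99, 677)
Output shape: (12, 231, 667)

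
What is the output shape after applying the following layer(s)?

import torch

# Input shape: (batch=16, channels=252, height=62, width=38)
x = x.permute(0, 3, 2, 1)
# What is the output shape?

Input shape: (16, 252, 62, 38)
Output shape: (16, 38, 62, 252)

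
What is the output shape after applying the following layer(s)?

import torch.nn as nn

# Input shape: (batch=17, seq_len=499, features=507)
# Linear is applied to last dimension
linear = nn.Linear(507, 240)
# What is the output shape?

Input shape: (17, 499, 507)
Output shape: (17, 499, 240)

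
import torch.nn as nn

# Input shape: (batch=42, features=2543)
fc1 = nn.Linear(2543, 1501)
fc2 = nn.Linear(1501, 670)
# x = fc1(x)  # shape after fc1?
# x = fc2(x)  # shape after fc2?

Input shape: (42, 2543)
  -> after fc1: (42, 1501)
Output shape: (42, 670)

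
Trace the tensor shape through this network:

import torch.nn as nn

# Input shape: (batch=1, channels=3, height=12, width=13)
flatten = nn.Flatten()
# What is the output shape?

Input shape: (1, 3, 12, 13)
Output shape: (1, 468)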